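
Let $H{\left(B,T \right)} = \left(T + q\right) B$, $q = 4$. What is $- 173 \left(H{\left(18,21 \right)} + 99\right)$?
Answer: $-94977$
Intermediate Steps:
$H{\left(B,T \right)} = B \left(4 + T\right)$ ($H{\left(B,T \right)} = \left(T + 4\right) B = \left(4 + T\right) B = B \left(4 + T\right)$)
$- 173 \left(H{\left(18,21 \right)} + 99\right) = - 173 \left(18 \left(4 + 21\right) + 99\right) = - 173 \left(18 \cdot 25 + 99\right) = - 173 \left(450 + 99\right) = \left(-173\right) 549 = -94977$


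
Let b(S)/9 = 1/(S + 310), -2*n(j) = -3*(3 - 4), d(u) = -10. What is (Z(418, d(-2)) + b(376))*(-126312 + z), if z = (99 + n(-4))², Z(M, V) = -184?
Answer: 58970550945/2744 ≈ 2.1491e+7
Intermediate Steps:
n(j) = -3/2 (n(j) = -(-3)*(3 - 4)/2 = -(-3)*(-1)/2 = -½*3 = -3/2)
b(S) = 9/(310 + S) (b(S) = 9/(S + 310) = 9/(310 + S))
z = 38025/4 (z = (99 - 3/2)² = (195/2)² = 38025/4 ≈ 9506.3)
(Z(418, d(-2)) + b(376))*(-126312 + z) = (-184 + 9/(310 + 376))*(-126312 + 38025/4) = (-184 + 9/686)*(-467223/4) = -126215/686*(-467223/4) = 58970550945/2744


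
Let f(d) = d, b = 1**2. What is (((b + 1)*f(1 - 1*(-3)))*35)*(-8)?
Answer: -2240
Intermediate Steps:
b = 1
(((b + 1)*f(1 - 1*(-3)))*35)*(-8) = (((1 + 1)*(1 - 1*(-3)))*35)*(-8) = ((2*(1 + 3))*35)*(-8) = ((2*4)*35)*(-8) = (8*35)*(-8) = 280*(-8) = -2240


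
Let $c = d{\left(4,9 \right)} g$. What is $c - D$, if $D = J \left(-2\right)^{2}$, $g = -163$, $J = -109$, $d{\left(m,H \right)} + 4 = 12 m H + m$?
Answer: $-69980$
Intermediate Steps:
$d{\left(m,H \right)} = -4 + m + 12 H m$ ($d{\left(m,H \right)} = -4 + \left(12 m H + m\right) = -4 + \left(12 H m + m\right) = -4 + \left(m + 12 H m\right) = -4 + m + 12 H m$)
$c = -70416$ ($c = \left(-4 + 4 + 12 \cdot 9 \cdot 4\right) \left(-163\right) = \left(-4 + 4 + 432\right) \left(-163\right) = 432 \left(-163\right) = -70416$)
$D = -436$ ($D = - 109 \left(-2\right)^{2} = \left(-109\right) 4 = -436$)
$c - D = -70416 - -436 = -70416 + 436 = -69980$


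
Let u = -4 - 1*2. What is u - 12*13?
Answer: -162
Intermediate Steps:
u = -6 (u = -4 - 2 = -6)
u - 12*13 = -6 - 12*13 = -6 - 156 = -162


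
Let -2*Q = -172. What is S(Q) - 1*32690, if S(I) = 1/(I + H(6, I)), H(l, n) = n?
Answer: -5622679/172 ≈ -32690.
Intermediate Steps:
Q = 86 (Q = -1/2*(-172) = 86)
S(I) = 1/(2*I) (S(I) = 1/(I + I) = 1/(2*I))
S(Q) - 1*32690 = (1/2)/86 - 1*32690 = (1/2)*(1/86) - 32690 = 1/172 - 32690 = -5622679/172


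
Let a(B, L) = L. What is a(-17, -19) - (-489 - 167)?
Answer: 637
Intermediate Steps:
a(-17, -19) - (-489 - 167) = -19 - (-489 - 167) = -19 - 1*(-656) = -19 + 656 = 637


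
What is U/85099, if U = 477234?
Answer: 477234/85099 ≈ 5.6080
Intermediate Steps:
U/85099 = 477234/85099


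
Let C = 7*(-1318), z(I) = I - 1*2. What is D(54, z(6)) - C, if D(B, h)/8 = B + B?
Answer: 10090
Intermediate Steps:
z(I) = -2 + I (z(I) = I - 2 = -2 + I)
D(B, h) = 16*B (D(B, h) = 8*(B + B) = 8*(2*B) = 16*B)
C = -9226
D(54, z(6)) - C = 16*54 - 1*(-9226) = 864 + 9226 = 10090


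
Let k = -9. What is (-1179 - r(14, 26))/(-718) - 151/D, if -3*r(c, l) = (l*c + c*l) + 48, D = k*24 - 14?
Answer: 240071/123855 ≈ 1.9383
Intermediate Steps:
D = -230 (D = -9*24 - 14 = -216 - 14 = -230)
r(c, l) = -16 - 2*c*l/3 (r(c, l) = -((l*c + c*l) + 48)/3 = -((c*l + c*l) + 48)/3 = -(2*c*l + 48)/3 = -(48 + 2*c*l)/3 = -16 - 2*c*l/3)
(-1179 - r(14, 26))/(-718) - 151/D = (-1179 - (-16 - ⅔*14*26))/(-718) - 151/(-230) = (-1179 - (-16 - 728/3))*(-1/718) - 151*(-1/230) = (-1179 - 1*(-776/3))*(-1/718) + 151/230 = (-1179 + 776/3)*(-1/718) + 151/230 = -2761/3*(-1/718) + 151/230 = 2761/2154 + 151/230 = 240071/123855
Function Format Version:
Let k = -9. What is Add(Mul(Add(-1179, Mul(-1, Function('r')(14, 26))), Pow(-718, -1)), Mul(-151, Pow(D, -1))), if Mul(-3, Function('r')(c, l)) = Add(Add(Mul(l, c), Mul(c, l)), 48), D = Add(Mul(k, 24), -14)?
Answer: Rational(240071, 123855) ≈ 1.9383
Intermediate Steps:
D = -230 (D = Add(Mul(-9, 24), -14) = Add(-216, -14) = -230)
Function('r')(c, l) = Add(-16, Mul(Rational(-2, 3), c, l)) (Function('r')(c, l) = Mul(Rational(-1, 3), Add(Add(Mul(l, c), Mul(c, l)), 48)) = Mul(Rational(-1, 3), Add(Add(Mul(c, l), Mul(c, l)), 48)) = Mul(Rational(-1, 3), Add(Mul(2, c, l), 48)) = Mul(Rational(-1, 3), Add(48, Mul(2, c, l))) = Add(-16, Mul(Rational(-2, 3), c, l)))
Add(Mul(Add(-1179, Mul(-1, Function('r')(14, 26))), Pow(-718, -1)), Mul(-151, Pow(D, -1))) = Add(Mul(Add(-1179, Mul(-1, Add(-16, Mul(Rational(-2, 3), 14, 26)))), Pow(-718, -1)), Mul(-151, Pow(-230, -1))) = Add(Mul(Add(-1179, Mul(-1, Add(-16, Rational(-728, 3)))), Rational(-1, 718)), Mul(-151, Rational(-1, 230))) = Add(Mul(Add(-1179, Mul(-1, Rational(-776, 3))), Rational(-1, 718)), Rational(151, 230)) = Add(Mul(Add(-1179, Rational(776, 3)), Rational(-1, 718)), Rational(151, 230)) = Add(Mul(Rational(-2761, 3), Rational(-1, 718)), Rational(151, 230)) = Add(Rational(2761, 2154), Rational(151, 230)) = Rational(240071, 123855)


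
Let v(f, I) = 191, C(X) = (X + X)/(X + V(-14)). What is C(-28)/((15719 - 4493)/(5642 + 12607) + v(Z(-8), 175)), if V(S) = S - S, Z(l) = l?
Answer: 12166/1165595 ≈ 0.010438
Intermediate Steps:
V(S) = 0
C(X) = 2 (C(X) = (X + X)/(X + 0) = (2*X)/X = 2)
C(-28)/((15719 - 4493)/(5642 + 12607) + v(Z(-8), 175)) = 2/((15719 - 4493)/(5642 + 12607) + 191) = 2/(11226/18249 + 191) = 2/(11226*(1/18249) + 191) = 2/(3742/6083 + 191) = 2/(1165595/6083) = 2*(6083/1165595) = 12166/1165595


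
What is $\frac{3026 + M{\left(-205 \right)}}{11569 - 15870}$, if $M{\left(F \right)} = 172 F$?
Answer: $\frac{32234}{4301} \approx 7.4945$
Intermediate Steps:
$\frac{3026 + M{\left(-205 \right)}}{11569 - 15870} = \frac{3026 + 172 \left(-205\right)}{11569 - 15870} = \frac{3026 - 35260}{-4301} = \left(-32234\right) \left(- \frac{1}{4301}\right) = \frac{32234}{4301}$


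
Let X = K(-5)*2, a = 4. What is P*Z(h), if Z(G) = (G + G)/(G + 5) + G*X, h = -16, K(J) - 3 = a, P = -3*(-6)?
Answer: -43776/11 ≈ -3979.6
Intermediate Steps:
P = 18
K(J) = 7 (K(J) = 3 + 4 = 7)
X = 14 (X = 7*2 = 14)
Z(G) = 14*G + 2*G/(5 + G) (Z(G) = (G + G)/(G + 5) + G*14 = (2*G)/(5 + G) + 14*G = 2*G/(5 + G) + 14*G = 14*G + 2*G/(5 + G))
P*Z(h) = 18*(2*(-16)*(36 + 7*(-16))/(5 - 16)) = 18*(2*(-16)*(36 - 112)/(-11)) = 18*(2*(-16)*(-1/11)*(-76)) = 18*(-2432/11) = -43776/11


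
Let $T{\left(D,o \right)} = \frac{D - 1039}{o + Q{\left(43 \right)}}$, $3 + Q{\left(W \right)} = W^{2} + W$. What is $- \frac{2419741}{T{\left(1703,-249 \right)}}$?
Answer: $- \frac{496046905}{83} \approx -5.9765 \cdot 10^{6}$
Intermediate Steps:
$Q{\left(W \right)} = -3 + W + W^{2}$ ($Q{\left(W \right)} = -3 + \left(W^{2} + W\right) = -3 + \left(W + W^{2}\right) = -3 + W + W^{2}$)
$T{\left(D,o \right)} = \frac{-1039 + D}{1889 + o}$ ($T{\left(D,o \right)} = \frac{D - 1039}{o + \left(-3 + 43 + 43^{2}\right)} = \frac{-1039 + D}{o + \left(-3 + 43 + 1849\right)} = \frac{-1039 + D}{o + 1889} = \frac{-1039 + D}{1889 + o}$)
$- \frac{2419741}{T{\left(1703,-249 \right)}} = - \frac{2419741}{\frac{1}{1889 - 249} \left(-1039 + 1703\right)} = - \frac{2419741}{\frac{1}{1640} \cdot 664} = - \frac{2419741}{\frac{83}{205}} = \left(-2419741\right) \frac{205}{83} = - \frac{496046905}{83}$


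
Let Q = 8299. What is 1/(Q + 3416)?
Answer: 1/11715 ≈ 8.5361e-5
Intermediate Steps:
1/(Q + 3416) = 1/(8299 + 3416) = 1/11715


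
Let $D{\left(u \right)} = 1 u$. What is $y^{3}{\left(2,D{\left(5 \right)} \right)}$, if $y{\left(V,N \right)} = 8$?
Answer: $512$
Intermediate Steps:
$D{\left(u \right)} = u$
$y^{3}{\left(2,D{\left(5 \right)} \right)} = 8^{3} = 512$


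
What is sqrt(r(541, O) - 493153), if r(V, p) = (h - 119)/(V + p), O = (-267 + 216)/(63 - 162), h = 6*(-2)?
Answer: I*sqrt(157482027497710)/17870 ≈ 702.25*I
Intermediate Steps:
h = -12
O = 17/33 (O = -51/(-99) = -51*(-1/99) = 17/33 ≈ 0.51515)
r(V, p) = -131/(V + p) (r(V, p) = (-12 - 119)/(V + p) = -131/(V + p))
sqrt(r(541, O) - 493153) = sqrt(-131/(541 + 17/33) - 493153) = sqrt(-131/17870/33 - 493153) = sqrt(-131*33/17870 - 493153) = sqrt(-4323/17870 - 493153) = sqrt(-8812648433/17870) = I*sqrt(157482027497710)/17870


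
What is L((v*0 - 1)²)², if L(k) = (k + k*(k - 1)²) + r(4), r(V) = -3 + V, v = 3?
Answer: 4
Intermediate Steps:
L(k) = 1 + k + k*(-1 + k)² (L(k) = (k + k*(k - 1)²) + (-3 + 4) = (k + k*(-1 + k)²) + 1 = 1 + k + k*(-1 + k)²)
L((v*0 - 1)²)² = (1 + (3*0 - 1)² + (3*0 - 1)²*(-1 + (3*0 - 1)²)²)² = (1 + (0 - 1)² + (0 - 1)²*(-1 + (0 - 1)²)²)² = (1 + (-1)² + (-1)²*(-1 + (-1)²)²)² = (1 + 1 + 1*(-1 + 1)²)² = (1 + 1 + 1*0²)² = (1 + 1 + 1*0)² = (1 + 1 + 0)² = 2² = 4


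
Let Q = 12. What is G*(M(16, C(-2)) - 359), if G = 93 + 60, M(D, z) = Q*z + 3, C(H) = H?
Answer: -58140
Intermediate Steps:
M(D, z) = 3 + 12*z (M(D, z) = 12*z + 3 = 3 + 12*z)
G = 153
G*(M(16, C(-2)) - 359) = 153*((3 + 12*(-2)) - 359) = 153*((3 - 24) - 359) = 153*(-21 - 359) = 153*(-380) = -58140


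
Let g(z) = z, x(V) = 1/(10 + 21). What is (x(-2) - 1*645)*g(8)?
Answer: -159952/31 ≈ -5159.7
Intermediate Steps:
x(V) = 1/31
(x(-2) - 1*645)*g(8) = (1/31 - 1*645)*8 = (1/31 - 645)*8 = -19994/31*8 = -159952/31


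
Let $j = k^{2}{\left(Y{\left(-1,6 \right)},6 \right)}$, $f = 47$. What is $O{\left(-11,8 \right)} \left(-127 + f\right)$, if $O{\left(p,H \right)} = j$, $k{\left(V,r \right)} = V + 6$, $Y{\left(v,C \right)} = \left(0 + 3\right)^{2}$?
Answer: $-18000$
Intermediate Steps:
$Y{\left(v,C \right)} = 9$ ($Y{\left(v,C \right)} = 3^{2} = 9$)
$k{\left(V,r \right)} = 6 + V$
$j = 225$ ($j = \left(6 + 9\right)^{2} = 15^{2} = 225$)
$O{\left(p,H \right)} = 225$
$O{\left(-11,8 \right)} \left(-127 + f\right) = 225 \left(-127 + 47\right) = 225 \left(-80\right) = -18000$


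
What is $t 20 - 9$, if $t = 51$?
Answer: $1011$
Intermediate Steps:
$t 20 - 9 = 51 \cdot 20 - 9 = 1020 - 9 = 1011$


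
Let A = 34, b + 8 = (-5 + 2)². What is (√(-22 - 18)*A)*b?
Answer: 68*I*√10 ≈ 215.03*I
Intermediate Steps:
b = 1 (b = -8 + (-5 + 2)² = -8 + (-3)² = -8 + 9 = 1)
(√(-22 - 18)*A)*b = (√(-22 - 18)*34)*1 = (√(-40)*34)*1 = ((2*I*√10)*34)*1 = (68*I*√10)*1 = 68*I*√10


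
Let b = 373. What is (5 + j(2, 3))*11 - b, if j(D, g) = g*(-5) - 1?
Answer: -494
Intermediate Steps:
j(D, g) = -1 - 5*g (j(D, g) = -5*g - 1 = -1 - 5*g)
(5 + j(2, 3))*11 - b = (5 + (-1 - 5*3))*11 - 1*373 = (5 + (-1 - 15))*11 - 373 = (5 - 16)*11 - 373 = -11*11 - 373 = -121 - 373 = -494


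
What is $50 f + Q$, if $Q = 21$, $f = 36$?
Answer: $1821$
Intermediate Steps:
$50 f + Q = 50 \cdot 36 + 21 = 1800 + 21 = 1821$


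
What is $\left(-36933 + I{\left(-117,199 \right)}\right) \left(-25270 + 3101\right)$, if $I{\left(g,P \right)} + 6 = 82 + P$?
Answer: $812671202$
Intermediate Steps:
$I{\left(g,P \right)} = 76 + P$ ($I{\left(g,P \right)} = -6 + \left(82 + P\right) = 76 + P$)
$\left(-36933 + I{\left(-117,199 \right)}\right) \left(-25270 + 3101\right) = \left(-36933 + \left(76 + 199\right)\right) \left(-25270 + 3101\right) = \left(-36933 + 275\right) \left(-22169\right) = \left(-36658\right) \left(-22169\right) = 812671202$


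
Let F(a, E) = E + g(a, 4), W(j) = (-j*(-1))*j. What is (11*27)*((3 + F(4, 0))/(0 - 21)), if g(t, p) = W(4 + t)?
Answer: -6633/7 ≈ -947.57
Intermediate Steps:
W(j) = j**2 (W(j) = j*j = j**2)
g(t, p) = (4 + t)**2
F(a, E) = E + (4 + a)**2
(11*27)*((3 + F(4, 0))/(0 - 21)) = (11*27)*((3 + (0 + (4 + 4)**2))/(0 - 21)) = 297*((3 + (0 + 8**2))/(-21)) = 297*((3 + (0 + 64))*(-1/21)) = 297*((3 + 64)*(-1/21)) = 297*(67*(-1/21)) = 297*(-67/21) = -6633/7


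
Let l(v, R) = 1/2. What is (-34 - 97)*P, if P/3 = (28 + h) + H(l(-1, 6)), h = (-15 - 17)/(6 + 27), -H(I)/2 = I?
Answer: -112529/11 ≈ -10230.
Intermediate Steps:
l(v, R) = ½
H(I) = -2*I
h = -32/33 ≈ -0.96970
P = 859/11 (P = 3*((28 - 32/33) - 2*½) = 3*(892/33 - 1) = 3*(859/33) = 859/11 ≈ 78.091)
(-34 - 97)*P = (-34 - 97)*(859/11) = -131*859/11 = -112529/11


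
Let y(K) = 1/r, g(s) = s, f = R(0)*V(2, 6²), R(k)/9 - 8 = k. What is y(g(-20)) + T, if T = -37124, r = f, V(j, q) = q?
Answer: -96225407/2592 ≈ -37124.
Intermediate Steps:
R(k) = 72 + 9*k
f = 2592 (f = (72 + 9*0)*6² = (72 + 0)*36 = 72*36 = 2592)
r = 2592
y(K) = 1/2592
y(g(-20)) + T = 1/2592 - 37124 = -96225407/2592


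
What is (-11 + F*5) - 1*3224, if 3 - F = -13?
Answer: -3155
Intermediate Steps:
F = 16 (F = 3 - 1*(-13) = 3 + 13 = 16)
(-11 + F*5) - 1*3224 = (-11 + 16*5) - 1*3224 = (-11 + 80) - 3224 = 69 - 3224 = -3155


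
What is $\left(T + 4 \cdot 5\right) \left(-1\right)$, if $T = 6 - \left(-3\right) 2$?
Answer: $-32$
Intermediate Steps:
$T = 12$ ($T = 6 - -6 = 6 + 6 = 12$)
$\left(T + 4 \cdot 5\right) \left(-1\right) = \left(12 + 4 \cdot 5\right) \left(-1\right) = \left(12 + 20\right) \left(-1\right) = 32 \left(-1\right) = -32$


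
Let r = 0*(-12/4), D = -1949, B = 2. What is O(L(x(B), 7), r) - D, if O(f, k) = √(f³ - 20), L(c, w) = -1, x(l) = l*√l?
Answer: 1949 + I*√21 ≈ 1949.0 + 4.5826*I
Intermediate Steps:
x(l) = l^(3/2)
r = 0 (r = 0*(-12*¼) = 0*(-3) = 0)
O(f, k) = √(-20 + f³)
O(L(x(B), 7), r) - D = √(-20 + (-1)³) - 1*(-1949) = √(-20 - 1) + 1949 = √(-21) + 1949 = I*√21 + 1949 = 1949 + I*√21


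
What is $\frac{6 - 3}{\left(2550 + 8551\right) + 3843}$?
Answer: $\frac{3}{14944} \approx 0.00020075$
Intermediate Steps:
$\frac{6 - 3}{\left(2550 + 8551\right) + 3843} = \frac{6 - 3}{11101 + 3843} = \frac{1}{14944} \cdot 3 = \frac{3}{14944}$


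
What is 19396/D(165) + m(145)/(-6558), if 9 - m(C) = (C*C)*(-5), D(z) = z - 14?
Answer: 55661867/495129 ≈ 112.42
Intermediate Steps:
D(z) = -14 + z
m(C) = 9 + 5*C**2 (m(C) = 9 - C*C*(-5) = 9 - C**2*(-5) = 9 - (-5)*C**2 = 9 + 5*C**2)
19396/D(165) + m(145)/(-6558) = 19396/(-14 + 165) + (9 + 5*145**2)/(-6558) = 19396/151 + (9 + 5*21025)*(-1/6558) = 19396*(1/151) + (9 + 105125)*(-1/6558) = 19396/151 + 105134*(-1/6558) = 19396/151 - 52567/3279 = 55661867/495129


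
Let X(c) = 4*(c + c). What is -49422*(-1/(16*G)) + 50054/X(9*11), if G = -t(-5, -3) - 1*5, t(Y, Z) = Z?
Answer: -2346281/1584 ≈ -1481.2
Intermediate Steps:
G = -2 (G = -1*(-3) - 1*5 = 3 - 5 = -2)
X(c) = 8*c (X(c) = 4*(2*c) = 8*c)
-49422*(-1/(16*G)) + 50054/X(9*11) = -49422/((-16*(-2))) + 50054/((8*(9*11))) = -49422/32 + 50054/((8*99)) = -49422*1/32 + 50054/792 = -24711/16 + 50054*(1/792) = -24711/16 + 25027/396 = -2346281/1584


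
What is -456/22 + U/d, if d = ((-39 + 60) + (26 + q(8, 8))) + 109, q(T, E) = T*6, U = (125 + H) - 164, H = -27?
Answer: -7873/374 ≈ -21.051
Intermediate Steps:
U = -66 (U = (125 - 27) - 164 = 98 - 164 = -66)
q(T, E) = 6*T
d = 204 (d = ((-39 + 60) + (26 + 6*8)) + 109 = (21 + (26 + 48)) + 109 = (21 + 74) + 109 = 95 + 109 = 204)
-456/22 + U/d = -456/22 - 66/204 = -456*1/22 - 66*1/204 = -228/11 - 11/34 = -7873/374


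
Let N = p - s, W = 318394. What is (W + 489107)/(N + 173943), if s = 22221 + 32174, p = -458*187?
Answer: 807501/33902 ≈ 23.819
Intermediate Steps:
p = -85646
s = 54395
N = -140041 (N = -85646 - 1*54395 = -85646 - 54395 = -140041)
(W + 489107)/(N + 173943) = (318394 + 489107)/(-140041 + 173943) = 807501/33902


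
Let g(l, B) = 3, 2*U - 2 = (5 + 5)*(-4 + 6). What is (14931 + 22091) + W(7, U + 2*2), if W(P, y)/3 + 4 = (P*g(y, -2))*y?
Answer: 37955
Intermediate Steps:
U = 11 (U = 1 + ((5 + 5)*(-4 + 6))/2 = 1 + (10*2)/2 = 1 + (½)*20 = 1 + 10 = 11)
W(P, y) = -12 + 9*P*y (W(P, y) = -12 + 3*((P*3)*y) = -12 + 3*((3*P)*y) = -12 + 3*(3*P*y) = -12 + 9*P*y)
(14931 + 22091) + W(7, U + 2*2) = (14931 + 22091) + (-12 + 9*7*(11 + 2*2)) = 37022 + (-12 + 9*7*(11 + 4)) = 37022 + (-12 + 9*7*15) = 37022 + (-12 + 945) = 37022 + 933 = 37955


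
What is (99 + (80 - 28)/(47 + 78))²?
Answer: 154430329/15625 ≈ 9883.5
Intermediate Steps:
(99 + (80 - 28)/(47 + 78))² = (99 + 52/125)² = (12427/125)² = 154430329/15625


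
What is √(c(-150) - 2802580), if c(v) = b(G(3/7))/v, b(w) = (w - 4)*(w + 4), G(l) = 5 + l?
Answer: 3*I*√381462290/35 ≈ 1674.1*I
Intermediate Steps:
b(w) = (-4 + w)*(4 + w)
c(v) = 660/(49*v) (c(v) = (-16 + (5 + 3/7)²)/v = (-16 + (38/7)²)/v = (-16 + 1444/49)/v = 660/(49*v))
√(c(-150) - 2802580) = √((660/49)/(-150) - 2802580) = √((660/49)*(-1/150) - 2802580) = √(-22/245 - 2802580) = √(-686632122/245) = 3*I*√381462290/35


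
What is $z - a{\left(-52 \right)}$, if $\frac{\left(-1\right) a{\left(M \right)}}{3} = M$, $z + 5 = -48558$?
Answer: $-48719$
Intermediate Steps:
$z = -48563$ ($z = -5 - 48558 = -48563$)
$a{\left(M \right)} = - 3 M$
$z - a{\left(-52 \right)} = -48563 - \left(-3\right) \left(-52\right) = -48563 - 156 = -48719$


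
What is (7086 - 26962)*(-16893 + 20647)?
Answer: -74614504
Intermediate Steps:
(7086 - 26962)*(-16893 + 20647) = -19876*3754 = -74614504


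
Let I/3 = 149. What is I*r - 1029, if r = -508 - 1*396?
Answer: -405117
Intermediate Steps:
r = -904 (r = -508 - 396 = -904)
I = 447 (I = 3*149 = 447)
I*r - 1029 = 447*(-904) - 1029 = -404088 - 1029 = -405117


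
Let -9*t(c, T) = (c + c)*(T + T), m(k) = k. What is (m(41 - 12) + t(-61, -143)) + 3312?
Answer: -4823/9 ≈ -535.89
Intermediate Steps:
t(c, T) = -4*T*c/9 (t(c, T) = -(c + c)*(T + T)/9 = -2*c*2*T/9 = -4*T*c/9)
(m(41 - 12) + t(-61, -143)) + 3312 = ((41 - 12) - 4/9*(-143)*(-61)) + 3312 = (29 - 34892/9) + 3312 = -34631/9 + 3312 = -4823/9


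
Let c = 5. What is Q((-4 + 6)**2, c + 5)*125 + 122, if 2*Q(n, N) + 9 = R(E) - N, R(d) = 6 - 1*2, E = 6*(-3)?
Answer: -1631/2 ≈ -815.50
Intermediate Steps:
E = -18
R(d) = 4 (R(d) = 6 - 2 = 4)
Q(n, N) = -5/2 - N/2 (Q(n, N) = -9/2 + (4 - N)/2 = -9/2 + (2 - N/2) = -5/2 - N/2)
Q((-4 + 6)**2, c + 5)*125 + 122 = (-5/2 - (5 + 5)/2)*125 + 122 = (-5/2 - 1/2*10)*125 + 122 = (-5/2 - 5)*125 + 122 = -15/2*125 + 122 = -1875/2 + 122 = -1631/2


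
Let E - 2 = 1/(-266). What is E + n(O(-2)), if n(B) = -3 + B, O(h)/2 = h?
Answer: -1331/266 ≈ -5.0038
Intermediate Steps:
O(h) = 2*h
E = 531/266 (E = 2 + 1/(-266) = 2 - 1/266 = 531/266 ≈ 1.9962)
E + n(O(-2)) = 531/266 + (-3 + 2*(-2)) = 531/266 + (-3 - 4) = 531/266 - 7 = -1331/266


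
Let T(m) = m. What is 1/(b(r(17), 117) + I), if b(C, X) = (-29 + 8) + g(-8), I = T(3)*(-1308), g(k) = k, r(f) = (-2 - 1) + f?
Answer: -1/3953 ≈ -0.00025297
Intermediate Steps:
r(f) = -3 + f
I = -3924 (I = 3*(-1308) = -3924)
b(C, X) = -29 (b(C, X) = (-29 + 8) - 8 = -21 - 8 = -29)
1/(b(r(17), 117) + I) = 1/(-29 - 3924) = 1/(-3953) = -1/3953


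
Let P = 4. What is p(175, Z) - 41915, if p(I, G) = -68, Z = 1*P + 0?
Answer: -41983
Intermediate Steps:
Z = 4 (Z = 1*4 + 0 = 4 + 0 = 4)
p(175, Z) - 41915 = -68 - 41915 = -41983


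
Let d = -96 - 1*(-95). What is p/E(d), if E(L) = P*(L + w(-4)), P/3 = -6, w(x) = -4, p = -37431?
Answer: -4159/10 ≈ -415.90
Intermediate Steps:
P = -18 (P = 3*(-6) = -18)
d = -1 (d = -96 + 95 = -1)
E(L) = 72 - 18*L (E(L) = -18*(L - 4) = -18*(-4 + L) = 72 - 18*L)
p/E(d) = -37431/(72 - 18*(-1)) = -37431/(72 + 18) = -37431/90 = -37431*1/90 = -4159/10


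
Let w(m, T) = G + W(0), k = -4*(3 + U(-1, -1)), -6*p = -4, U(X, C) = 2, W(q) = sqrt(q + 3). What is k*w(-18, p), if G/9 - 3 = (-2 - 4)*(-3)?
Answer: -3780 - 20*sqrt(3) ≈ -3814.6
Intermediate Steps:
W(q) = sqrt(3 + q)
p = 2/3 (p = -1/6*(-4) = 2/3 ≈ 0.66667)
G = 189 (G = 27 + 9*((-2 - 4)*(-3)) = 27 + 9*(-6*(-3)) = 27 + 9*18 = 27 + 162 = 189)
k = -20 (k = -4*(3 + 2) = -4*5 = -20)
w(m, T) = 189 + sqrt(3) (w(m, T) = 189 + sqrt(3 + 0) = 189 + sqrt(3))
k*w(-18, p) = -20*(189 + sqrt(3)) = -3780 - 20*sqrt(3)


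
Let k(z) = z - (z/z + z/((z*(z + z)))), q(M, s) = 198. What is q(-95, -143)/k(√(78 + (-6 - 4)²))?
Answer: 46992/41771 + 46860*√178/41771 ≈ 16.092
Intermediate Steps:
k(z) = -1 + z - 1/(2*z) (k(z) = z - (1 + z/((z*(2*z)))) = z - (1 + z/((2*z²))) = z - (1 + z*(1/(2*z²))) = z - (1 + 1/(2*z)) = z + (-1 - 1/(2*z)) = -1 + z - 1/(2*z))
q(-95, -143)/k(√(78 + (-6 - 4)²)) = 198/(-1 + √(78 + (-6 - 4)²) - 1/(2*√(78 + (-6 - 4)²))) = 198/(-1 + √(78 + (-10)²) - 1/(2*√(78 + (-10)²))) = 198/(-1 + √(78 + 100) - 1/(2*√(78 + 100))) = 198/(-1 + √178 - √178/178/2) = 198/(-1 + √178 - √178/356) = 198/(-1 + 355*√178/356)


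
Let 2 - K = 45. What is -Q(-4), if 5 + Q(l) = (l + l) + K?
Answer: 56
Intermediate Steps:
K = -43 (K = 2 - 1*45 = 2 - 45 = -43)
Q(l) = -48 + 2*l (Q(l) = -5 + ((l + l) - 43) = -5 + (2*l - 43) = -5 + (-43 + 2*l) = -48 + 2*l)
-Q(-4) = -(-48 + 2*(-4)) = -(-48 - 8) = -1*(-56) = 56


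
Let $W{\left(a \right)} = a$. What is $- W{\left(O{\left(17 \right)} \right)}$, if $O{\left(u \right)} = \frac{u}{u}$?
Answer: $-1$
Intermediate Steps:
$O{\left(u \right)} = 1$
$- W{\left(O{\left(17 \right)} \right)} = \left(-1\right) 1 = -1$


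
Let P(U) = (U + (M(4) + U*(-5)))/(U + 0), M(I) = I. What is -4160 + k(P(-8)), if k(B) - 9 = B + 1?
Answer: -8309/2 ≈ -4154.5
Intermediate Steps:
P(U) = (4 - 4*U)/U (P(U) = (U + (4 + U*(-5)))/(U + 0) = (U + (4 - 5*U))/U = (4 - 4*U)/U)
k(B) = 10 + B (k(B) = 9 + (B + 1) = 9 + (1 + B) = 10 + B)
-4160 + k(P(-8)) = -4160 + (10 + (-4 + 4/(-8))) = -4160 + (10 + (-4 + 4*(-⅛))) = -4160 + (10 + (-4 - ½)) = -4160 + (10 - 9/2) = -4160 + 11/2 = -8309/2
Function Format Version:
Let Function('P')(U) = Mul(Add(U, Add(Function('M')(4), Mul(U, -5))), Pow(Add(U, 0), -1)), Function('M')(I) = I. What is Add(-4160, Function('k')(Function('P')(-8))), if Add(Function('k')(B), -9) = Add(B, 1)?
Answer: Rational(-8309, 2) ≈ -4154.5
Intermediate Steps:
Function('P')(U) = Mul(Pow(U, -1), Add(4, Mul(-4, U))) (Function('P')(U) = Mul(Add(U, Add(4, Mul(U, -5))), Pow(Add(U, 0), -1)) = Mul(Add(U, Add(4, Mul(-5, U))), Pow(U, -1)) = Mul(Add(4, Mul(-4, U)), Pow(U, -1)) = Mul(Pow(U, -1), Add(4, Mul(-4, U))))
Function('k')(B) = Add(10, B) (Function('k')(B) = Add(9, Add(B, 1)) = Add(9, Add(1, B)) = Add(10, B))
Add(-4160, Function('k')(Function('P')(-8))) = Add(-4160, Add(10, Add(-4, Mul(4, Pow(-8, -1))))) = Add(-4160, Add(10, Add(-4, Mul(4, Rational(-1, 8))))) = Add(-4160, Add(10, Add(-4, Rational(-1, 2)))) = Add(-4160, Add(10, Rational(-9, 2))) = Add(-4160, Rational(11, 2)) = Rational(-8309, 2)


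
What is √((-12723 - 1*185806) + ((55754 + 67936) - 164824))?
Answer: I*√239663 ≈ 489.55*I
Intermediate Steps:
√((-12723 - 1*185806) + ((55754 + 67936) - 164824)) = √((-12723 - 185806) + (123690 - 164824)) = √(-198529 - 41134) = √(-239663) = I*√239663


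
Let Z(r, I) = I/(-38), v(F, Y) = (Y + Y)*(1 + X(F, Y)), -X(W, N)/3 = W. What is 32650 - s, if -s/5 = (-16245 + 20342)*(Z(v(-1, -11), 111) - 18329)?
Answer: -14268876605/38 ≈ -3.7550e+8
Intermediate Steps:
X(W, N) = -3*W
v(F, Y) = 2*Y*(1 - 3*F) (v(F, Y) = (Y + Y)*(1 - 3*F) = (2*Y)*(1 - 3*F) = 2*Y*(1 - 3*F))
Z(r, I) = -I/38 (Z(r, I) = I*(-1/38) = -I/38)
s = 14270117305/38 (s = -5*(-16245 + 20342)*(-1/38*111 - 18329) = -20485*(-111/38 - 18329) = -20485*(-696613)/38 = -5*(-2854023461/38) = 14270117305/38 ≈ 3.7553e+8)
32650 - s = 32650 - 1*14270117305/38 = 32650 - 14270117305/38 = -14268876605/38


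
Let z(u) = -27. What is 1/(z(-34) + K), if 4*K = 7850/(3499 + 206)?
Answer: -1482/39229 ≈ -0.037778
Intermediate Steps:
K = 785/1482 (K = (7850/(3499 + 206))/4 = (7850/3705)/4 = (7850*(1/3705))/4 = (1/4)*(1570/741) = 785/1482 ≈ 0.52969)
1/(z(-34) + K) = 1/(-27 + 785/1482) = 1/(-39229/1482) = -1482/39229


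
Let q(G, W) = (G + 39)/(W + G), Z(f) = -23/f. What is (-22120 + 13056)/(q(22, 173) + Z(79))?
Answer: -69815460/167 ≈ -4.1806e+5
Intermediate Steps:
q(G, W) = (39 + G)/(G + W)
(-22120 + 13056)/(q(22, 173) + Z(79)) = (-22120 + 13056)/((39 + 22)/(22 + 173) - 23/79) = -9064/(61/195 - 23*1/79) = -9064/((1/195)*61 - 23/79) = -9064/(61/195 - 23/79) = -9064/334/15405 = -9064*15405/334 = -69815460/167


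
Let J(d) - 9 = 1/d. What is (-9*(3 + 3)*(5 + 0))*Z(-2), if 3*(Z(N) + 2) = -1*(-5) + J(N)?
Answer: -675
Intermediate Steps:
J(d) = 9 + 1/d
Z(N) = 8/3 + 1/(3*N) (Z(N) = -2 + (-1*(-5) + (9 + 1/N))/3 = -2 + (5 + (9 + 1/N))/3 = -2 + (14 + 1/N)/3 = -2 + (14/3 + 1/(3*N)) = 8/3 + 1/(3*N))
(-9*(3 + 3)*(5 + 0))*Z(-2) = (-9*(3 + 3)*(5 + 0))*((⅓)*(1 + 8*(-2))/(-2)) = (-54*5)*((⅓)*(-½)*(1 - 16)) = (-9*30)*((⅓)*(-½)*(-15)) = -270*5/2 = -675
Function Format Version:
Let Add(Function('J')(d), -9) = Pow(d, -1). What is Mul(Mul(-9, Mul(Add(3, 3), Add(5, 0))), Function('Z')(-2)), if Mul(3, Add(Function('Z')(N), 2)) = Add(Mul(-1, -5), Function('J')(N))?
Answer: -675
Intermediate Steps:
Function('J')(d) = Add(9, Pow(d, -1))
Function('Z')(N) = Add(Rational(8, 3), Mul(Rational(1, 3), Pow(N, -1))) (Function('Z')(N) = Add(-2, Mul(Rational(1, 3), Add(Mul(-1, -5), Add(9, Pow(N, -1))))) = Add(-2, Mul(Rational(1, 3), Add(5, Add(9, Pow(N, -1))))) = Add(-2, Mul(Rational(1, 3), Add(14, Pow(N, -1)))) = Add(-2, Add(Rational(14, 3), Mul(Rational(1, 3), Pow(N, -1)))) = Add(Rational(8, 3), Mul(Rational(1, 3), Pow(N, -1))))
Mul(Mul(-9, Mul(Add(3, 3), Add(5, 0))), Function('Z')(-2)) = Mul(Mul(-9, Mul(Add(3, 3), Add(5, 0))), Mul(Rational(1, 3), Pow(-2, -1), Add(1, Mul(8, -2)))) = Mul(Mul(-9, Mul(6, 5)), Mul(Rational(1, 3), Rational(-1, 2), Add(1, -16))) = Mul(Mul(-9, 30), Mul(Rational(1, 3), Rational(-1, 2), -15)) = Mul(-270, Rational(5, 2)) = -675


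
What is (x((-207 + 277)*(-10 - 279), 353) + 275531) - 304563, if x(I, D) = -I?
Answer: -8802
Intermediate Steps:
(x((-207 + 277)*(-10 - 279), 353) + 275531) - 304563 = (-(-207 + 277)*(-10 - 279) + 275531) - 304563 = (-70*(-289) + 275531) - 304563 = (-1*(-20230) + 275531) - 304563 = (20230 + 275531) - 304563 = 295761 - 304563 = -8802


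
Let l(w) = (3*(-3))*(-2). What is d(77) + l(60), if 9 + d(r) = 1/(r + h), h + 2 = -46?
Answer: 262/29 ≈ 9.0345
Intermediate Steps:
h = -48 (h = -2 - 46 = -48)
d(r) = -9 + 1/(-48 + r) (d(r) = -9 + 1/(r - 48) = -9 + 1/(-48 + r))
l(w) = 18 (l(w) = -9*(-2) = 18)
d(77) + l(60) = (433 - 9*77)/(-48 + 77) + 18 = (433 - 693)/29 + 18 = (1/29)*(-260) + 18 = -260/29 + 18 = 262/29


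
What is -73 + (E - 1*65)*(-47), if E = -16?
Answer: 3734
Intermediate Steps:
-73 + (E - 1*65)*(-47) = -73 + (-16 - 1*65)*(-47) = -73 + (-16 - 65)*(-47) = -73 - 81*(-47) = -73 + 3807 = 3734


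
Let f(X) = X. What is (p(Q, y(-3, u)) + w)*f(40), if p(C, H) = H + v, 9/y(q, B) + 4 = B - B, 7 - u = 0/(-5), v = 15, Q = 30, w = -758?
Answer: -29810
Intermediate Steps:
u = 7 (u = 7 - 0/(-5) = 7 - 0*(-1)/5 = 7 - 1*0 = 7 + 0 = 7)
y(q, B) = -9/4 (y(q, B) = 9/(-4 + (B - B)) = 9/(-4 + 0) = 9/(-4) = 9*(-¼) = -9/4)
p(C, H) = 15 + H (p(C, H) = H + 15 = 15 + H)
(p(Q, y(-3, u)) + w)*f(40) = ((15 - 9/4) - 758)*40 = (51/4 - 758)*40 = -2981/4*40 = -29810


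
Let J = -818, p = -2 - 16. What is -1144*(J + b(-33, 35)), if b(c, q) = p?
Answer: 956384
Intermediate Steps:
p = -18
b(c, q) = -18
-1144*(J + b(-33, 35)) = -1144*(-818 - 18) = -1144*(-836) = 956384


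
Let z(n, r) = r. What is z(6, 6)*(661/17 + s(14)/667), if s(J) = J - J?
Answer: 3966/17 ≈ 233.29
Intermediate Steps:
s(J) = 0
z(6, 6)*(661/17 + s(14)/667) = 6*(661/17 + 0/667) = 6*(661*(1/17) + 0*(1/667)) = 6*(661/17 + 0) = 6*(661/17) = 3966/17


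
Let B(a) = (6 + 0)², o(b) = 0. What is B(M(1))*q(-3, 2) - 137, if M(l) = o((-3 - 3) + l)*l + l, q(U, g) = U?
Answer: -245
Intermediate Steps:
M(l) = l (M(l) = 0*l + l = 0 + l = l)
B(a) = 36 (B(a) = 6² = 36)
B(M(1))*q(-3, 2) - 137 = 36*(-3) - 137 = -108 - 137 = -245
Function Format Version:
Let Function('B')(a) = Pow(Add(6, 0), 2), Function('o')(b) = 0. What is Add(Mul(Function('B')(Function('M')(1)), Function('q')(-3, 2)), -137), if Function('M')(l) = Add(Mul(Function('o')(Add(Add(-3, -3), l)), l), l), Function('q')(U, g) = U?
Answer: -245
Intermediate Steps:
Function('M')(l) = l (Function('M')(l) = Add(Mul(0, l), l) = Add(0, l) = l)
Function('B')(a) = 36 (Function('B')(a) = Pow(6, 2) = 36)
Add(Mul(Function('B')(Function('M')(1)), Function('q')(-3, 2)), -137) = Add(Mul(36, -3), -137) = Add(-108, -137) = -245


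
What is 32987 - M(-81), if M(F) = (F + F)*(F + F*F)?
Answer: 1082747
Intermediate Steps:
M(F) = 2*F*(F + F²) (M(F) = (2*F)*(F + F²) = 2*F*(F + F²))
32987 - M(-81) = 32987 - 2*(-81)²*(1 - 81) = 32987 - 2*6561*(-80) = 32987 - 1*(-1049760) = 32987 + 1049760 = 1082747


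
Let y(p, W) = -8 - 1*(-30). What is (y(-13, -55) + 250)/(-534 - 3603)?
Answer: -272/4137 ≈ -0.065748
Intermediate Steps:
y(p, W) = 22 (y(p, W) = -8 + 30 = 22)
(y(-13, -55) + 250)/(-534 - 3603) = (22 + 250)/(-534 - 3603) = 272/(-4137) = 272*(-1/4137) = -272/4137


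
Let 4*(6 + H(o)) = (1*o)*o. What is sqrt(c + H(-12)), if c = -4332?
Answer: 3*I*sqrt(478) ≈ 65.59*I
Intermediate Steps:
H(o) = -6 + o**2/4 (H(o) = -6 + ((1*o)*o)/4 = -6 + (o*o)/4 = -6 + o**2/4)
sqrt(c + H(-12)) = sqrt(-4332 + (-6 + (1/4)*(-12)**2)) = sqrt(-4332 + (-6 + (1/4)*144)) = sqrt(-4332 + (-6 + 36)) = sqrt(-4332 + 30) = sqrt(-4302) = 3*I*sqrt(478)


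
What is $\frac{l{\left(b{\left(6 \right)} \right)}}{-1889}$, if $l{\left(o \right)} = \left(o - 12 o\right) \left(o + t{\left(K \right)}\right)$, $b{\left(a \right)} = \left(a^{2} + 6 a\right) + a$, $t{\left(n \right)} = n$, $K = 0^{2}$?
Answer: $\frac{66924}{1889} \approx 35.428$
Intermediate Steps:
$K = 0$
$b{\left(a \right)} = a^{2} + 7 a$
$l{\left(o \right)} = - 11 o^{2}$ ($l{\left(o \right)} = \left(o - 12 o\right) \left(o + 0\right) = - 11 o o = - 11 o^{2}$)
$\frac{l{\left(b{\left(6 \right)} \right)}}{-1889} = \frac{\left(-11\right) \left(6 \left(7 + 6\right)\right)^{2}}{-1889} = - 11 \left(6 \cdot 13\right)^{2} \left(- \frac{1}{1889}\right) = - 11 \cdot 78^{2} \left(- \frac{1}{1889}\right) = \left(-11\right) 6084 \left(- \frac{1}{1889}\right) = \left(-66924\right) \left(- \frac{1}{1889}\right) = \frac{66924}{1889}$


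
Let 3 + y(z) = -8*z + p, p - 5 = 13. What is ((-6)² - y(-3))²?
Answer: 9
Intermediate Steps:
p = 18 (p = 5 + 13 = 18)
y(z) = 15 - 8*z (y(z) = -3 + (-8*z + 18) = -3 + (18 - 8*z) = 15 - 8*z)
((-6)² - y(-3))² = ((-6)² - (15 - 8*(-3)))² = (36 - (15 + 24))² = (36 - 1*39)² = (36 - 39)² = (-3)² = 9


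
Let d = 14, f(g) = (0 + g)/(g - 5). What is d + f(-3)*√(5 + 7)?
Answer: 14 + 3*√3/4 ≈ 15.299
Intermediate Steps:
f(g) = g/(-5 + g)
d + f(-3)*√(5 + 7) = 14 + (-3/(-5 - 3))*√(5 + 7) = 14 + (-3/(-8))*√12 = 14 + (-3*(-⅛))*(2*√3) = 14 + 3*(2*√3)/8 = 14 + 3*√3/4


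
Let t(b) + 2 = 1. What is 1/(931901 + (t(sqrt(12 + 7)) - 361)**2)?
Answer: 1/1062945 ≈ 9.4078e-7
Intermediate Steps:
t(b) = -1 (t(b) = -2 + 1 = -1)
1/(931901 + (t(sqrt(12 + 7)) - 361)**2) = 1/(931901 + (-1 - 361)**2) = 1/(931901 + (-362)**2) = 1/(931901 + 131044) = 1/1062945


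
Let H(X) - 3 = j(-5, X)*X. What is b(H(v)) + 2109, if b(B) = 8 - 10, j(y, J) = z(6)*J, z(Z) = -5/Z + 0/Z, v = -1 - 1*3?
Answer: 2107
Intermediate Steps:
v = -4 (v = -1 - 3 = -4)
z(Z) = -5/Z (z(Z) = -5/Z + 0 = -5/Z)
j(y, J) = -5*J/6 (j(y, J) = (-5/6)*J = (-5*⅙)*J = -5*J/6)
H(X) = 3 - 5*X²/6 (H(X) = 3 + (-5*X/6)*X = 3 - 5*X²/6)
b(B) = -2
b(H(v)) + 2109 = -2 + 2109 = 2107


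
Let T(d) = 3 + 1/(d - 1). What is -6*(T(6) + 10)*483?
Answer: -191268/5 ≈ -38254.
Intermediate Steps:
T(d) = 3 + 1/(-1 + d)
-6*(T(6) + 10)*483 = -6*((-2 + 3*6)/(-1 + 6) + 10)*483 = -6*((-2 + 18)/5 + 10)*483 = -6*((⅕)*16 + 10)*483 = -6*(16/5 + 10)*483 = -6*66/5*483 = -396/5*483 = -191268/5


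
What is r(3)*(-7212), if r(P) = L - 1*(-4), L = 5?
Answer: -64908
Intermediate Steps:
r(P) = 9 (r(P) = 5 - 1*(-4) = 5 + 4 = 9)
r(3)*(-7212) = 9*(-7212) = -64908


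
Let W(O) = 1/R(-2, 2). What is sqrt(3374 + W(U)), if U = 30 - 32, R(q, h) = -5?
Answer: sqrt(84345)/5 ≈ 58.084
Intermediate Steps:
U = -2
W(O) = -1/5 (W(O) = 1/(-5) = -1/5)
sqrt(3374 + W(U)) = sqrt(3374 - 1/5) = sqrt(16869/5) = sqrt(84345)/5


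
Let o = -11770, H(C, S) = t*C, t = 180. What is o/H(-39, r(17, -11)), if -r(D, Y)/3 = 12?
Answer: 1177/702 ≈ 1.6766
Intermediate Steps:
r(D, Y) = -36 (r(D, Y) = -3*12 = -36)
H(C, S) = 180*C
o/H(-39, r(17, -11)) = -11770/(180*(-39)) = -11770/(-7020) = -11770*(-1/7020) = 1177/702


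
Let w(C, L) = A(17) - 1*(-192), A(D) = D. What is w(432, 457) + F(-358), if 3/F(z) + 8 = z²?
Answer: 26784607/128156 ≈ 209.00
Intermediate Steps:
w(C, L) = 209 (w(C, L) = 17 - 1*(-192) = 17 + 192 = 209)
F(z) = 3/(-8 + z²)
w(432, 457) + F(-358) = 209 + 3/(-8 + (-358)²) = 209 + 3/(-8 + 128164) = 209 + 3/128156 = 26784607/128156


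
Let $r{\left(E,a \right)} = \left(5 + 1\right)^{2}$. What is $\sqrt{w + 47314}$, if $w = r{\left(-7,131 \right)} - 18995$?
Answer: $\sqrt{28355} \approx 168.39$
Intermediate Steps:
$r{\left(E,a \right)} = 36$ ($r{\left(E,a \right)} = 6^{2} = 36$)
$w = -18959$ ($w = 36 - 18995 = -18959$)
$\sqrt{w + 47314} = \sqrt{-18959 + 47314} = \sqrt{28355}$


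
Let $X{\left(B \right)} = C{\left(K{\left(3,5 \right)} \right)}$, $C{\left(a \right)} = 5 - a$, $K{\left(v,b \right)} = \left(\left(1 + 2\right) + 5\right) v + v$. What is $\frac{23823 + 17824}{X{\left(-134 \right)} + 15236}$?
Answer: $\frac{41647}{15214} \approx 2.7374$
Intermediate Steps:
$K{\left(v,b \right)} = 9 v$ ($K{\left(v,b \right)} = \left(3 + 5\right) v + v = 8 v + v = 9 v$)
$X{\left(B \right)} = -22$ ($X{\left(B \right)} = 5 - 9 \cdot 3 = 5 - 27 = -22$)
$\frac{23823 + 17824}{X{\left(-134 \right)} + 15236} = \frac{23823 + 17824}{-22 + 15236} = \frac{41647}{15214}$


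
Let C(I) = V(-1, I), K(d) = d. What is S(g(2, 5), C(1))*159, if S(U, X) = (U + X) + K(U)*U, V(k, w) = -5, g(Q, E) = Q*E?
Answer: 16695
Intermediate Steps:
g(Q, E) = E*Q
C(I) = -5
S(U, X) = U + X + U² (S(U, X) = (U + X) + U*U = (U + X) + U² = U + X + U²)
S(g(2, 5), C(1))*159 = (5*2 - 5 + (5*2)²)*159 = (10 - 5 + 10²)*159 = (10 - 5 + 100)*159 = 105*159 = 16695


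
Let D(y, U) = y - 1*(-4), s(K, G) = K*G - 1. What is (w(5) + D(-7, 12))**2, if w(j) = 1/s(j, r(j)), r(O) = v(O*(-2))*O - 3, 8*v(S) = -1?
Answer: 218089/23409 ≈ 9.3165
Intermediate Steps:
v(S) = -1/8 (v(S) = (1/8)*(-1) = -1/8)
r(O) = -3 - O/8 (r(O) = -O/8 - 3 = -3 - O/8)
s(K, G) = -1 + G*K (s(K, G) = G*K - 1 = -1 + G*K)
w(j) = 1/(-1 + j*(-3 - j/8)) (w(j) = 1/(-1 + (-3 - j/8)*j) = 1/(-1 + j*(-3 - j/8)))
D(y, U) = 4 + y (D(y, U) = y + 4 = 4 + y)
(w(5) + D(-7, 12))**2 = (8/(-8 + 5*(-24 - 1*5)) + (4 - 7))**2 = (8/(-8 + 5*(-24 - 5)) - 3)**2 = (8/(-8 + 5*(-29)) - 3)**2 = (8/(-8 - 145) - 3)**2 = (8/(-153) - 3)**2 = (8*(-1/153) - 3)**2 = (-8/153 - 3)**2 = (-467/153)**2 = 218089/23409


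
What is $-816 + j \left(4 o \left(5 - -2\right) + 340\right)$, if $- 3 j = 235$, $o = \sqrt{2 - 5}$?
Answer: $- \frac{82348}{3} - \frac{6580 i \sqrt{3}}{3} \approx -27449.0 - 3799.0 i$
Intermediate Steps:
$o = i \sqrt{3}$ ($o = \sqrt{-3} = i \sqrt{3} \approx 1.732 i$)
$j = - \frac{235}{3}$ ($j = \left(- \frac{1}{3}\right) 235 = - \frac{235}{3} \approx -78.333$)
$-816 + j \left(4 o \left(5 - -2\right) + 340\right) = -816 - \frac{235 \left(4 i \sqrt{3} \left(5 - -2\right) + 340\right)}{3} = -816 - \frac{235 \left(4 i \sqrt{3} \left(5 + 2\right) + 340\right)}{3} = -816 - \frac{235 \left(4 i \sqrt{3} \cdot 7 + 340\right)}{3} = -816 - \frac{235 \left(28 i \sqrt{3} + 340\right)}{3} = -816 - \frac{235 \left(340 + 28 i \sqrt{3}\right)}{3} = -816 - \left(\frac{79900}{3} + \frac{6580 i \sqrt{3}}{3}\right) = - \frac{82348}{3} - \frac{6580 i \sqrt{3}}{3}$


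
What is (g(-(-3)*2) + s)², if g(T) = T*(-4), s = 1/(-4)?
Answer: 9409/16 ≈ 588.06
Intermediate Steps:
s = -¼ ≈ -0.25000
g(T) = -4*T
(g(-(-3)*2) + s)² = (-(-4)*(-3*2) - ¼)² = (-(-4)*(-6) - ¼)² = (-4*6 - ¼)² = (-24 - ¼)² = (-97/4)² = 9409/16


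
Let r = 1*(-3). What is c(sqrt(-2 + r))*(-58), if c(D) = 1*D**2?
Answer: 290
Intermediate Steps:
r = -3
c(D) = D**2
c(sqrt(-2 + r))*(-58) = (sqrt(-2 - 3))**2*(-58) = (sqrt(-5))**2*(-58) = (I*sqrt(5))**2*(-58) = -5*(-58) = 290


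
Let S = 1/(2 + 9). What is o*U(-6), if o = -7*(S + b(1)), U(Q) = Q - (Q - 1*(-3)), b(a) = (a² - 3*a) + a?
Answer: -210/11 ≈ -19.091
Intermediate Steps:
S = 1/11 ≈ 0.090909
b(a) = a² - 2*a
U(Q) = -3 (U(Q) = Q - (Q + 3) = Q - (3 + Q) = Q + (-3 - Q) = -3)
o = 70/11 (o = -7*(1/11 + 1*(-2 + 1)) = -7*(1/11 + 1*(-1)) = -7*(1/11 - 1) = -7*(-10/11) = 70/11 ≈ 6.3636)
o*U(-6) = (70/11)*(-3) = -210/11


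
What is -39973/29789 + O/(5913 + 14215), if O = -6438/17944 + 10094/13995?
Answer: -101023801434438853/75286778797514880 ≈ -1.3419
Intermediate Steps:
O = 45513463/125563140 (O = -6438*1/17944 + 10094*(1/13995) = -3219/8972 + 10094/13995 = 45513463/125563140 ≈ 0.36247)
-39973/29789 + O/(5913 + 14215) = -39973/29789 + 45513463/(125563140*(5913 + 14215)) = -39973*1/29789 + (45513463/125563140)/20128 = -39973/29789 + (45513463/125563140)*(1/20128) = -39973/29789 + 45513463/2527334881920 = -101023801434438853/75286778797514880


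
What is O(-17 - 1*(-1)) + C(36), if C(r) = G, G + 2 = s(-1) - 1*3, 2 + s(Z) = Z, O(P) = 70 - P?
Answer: 78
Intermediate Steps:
s(Z) = -2 + Z
G = -8 (G = -2 + ((-2 - 1) - 1*3) = -2 + (-3 - 3) = -2 - 6 = -8)
C(r) = -8
O(-17 - 1*(-1)) + C(36) = (70 - (-17 - 1*(-1))) - 8 = (70 - (-17 + 1)) - 8 = (70 - 1*(-16)) - 8 = (70 + 16) - 8 = 86 - 8 = 78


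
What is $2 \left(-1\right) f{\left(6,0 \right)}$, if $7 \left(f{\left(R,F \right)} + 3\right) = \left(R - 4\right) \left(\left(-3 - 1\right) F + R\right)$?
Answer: $\frac{18}{7} \approx 2.5714$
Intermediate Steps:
$f{\left(R,F \right)} = -3 + \frac{\left(-4 + R\right) \left(R - 4 F\right)}{7}$ ($f{\left(R,F \right)} = -3 + \frac{\left(R - 4\right) \left(\left(-3 - 1\right) F + R\right)}{7} = -3 + \frac{\left(-4 + R\right) \left(- 4 F + R\right)}{7} = -3 + \frac{\left(-4 + R\right) \left(R - 4 F\right)}{7}$)
$2 \left(-1\right) f{\left(6,0 \right)} = 2 \left(-1\right) \left(-3 - \frac{24}{7} + \frac{6^{2}}{7} + \frac{16}{7} \cdot 0 - 0 \cdot 6\right) = - 2 \left(-3 - \frac{24}{7} + \frac{1}{7} \cdot 36 + 0 + 0\right) = - 2 \left(-3 - \frac{24}{7} + \frac{36}{7} + 0 + 0\right) = \left(-2\right) \left(- \frac{9}{7}\right) = \frac{18}{7}$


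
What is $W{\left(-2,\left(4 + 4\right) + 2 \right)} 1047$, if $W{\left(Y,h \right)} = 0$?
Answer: $0$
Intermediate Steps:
$W{\left(-2,\left(4 + 4\right) + 2 \right)} 1047 = 0 \cdot 1047 = 0$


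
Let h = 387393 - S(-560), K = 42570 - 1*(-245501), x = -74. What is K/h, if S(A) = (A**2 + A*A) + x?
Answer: -288071/239733 ≈ -1.2016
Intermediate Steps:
S(A) = -74 + 2*A**2 (S(A) = (A**2 + A*A) - 74 = (A**2 + A**2) - 74 = 2*A**2 - 74 = -74 + 2*A**2)
K = 288071 (K = 42570 + 245501 = 288071)
h = -239733 (h = 387393 - (-74 + 2*(-560)**2) = 387393 - (-74 + 2*313600) = 387393 - (-74 + 627200) = 387393 - 1*627126 = 387393 - 627126 = -239733)
K/h = 288071/(-239733) = 288071*(-1/239733) = -288071/239733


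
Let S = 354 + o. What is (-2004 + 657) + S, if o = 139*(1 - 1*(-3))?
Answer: -437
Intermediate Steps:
o = 556 (o = 139*(1 + 3) = 139*4 = 556)
S = 910 (S = 354 + 556 = 910)
(-2004 + 657) + S = (-2004 + 657) + 910 = -1347 + 910 = -437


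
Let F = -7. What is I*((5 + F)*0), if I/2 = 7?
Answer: 0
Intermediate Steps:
I = 14 (I = 2*7 = 14)
I*((5 + F)*0) = 14*((5 - 7)*0) = 14*(-2*0) = 14*0 = 0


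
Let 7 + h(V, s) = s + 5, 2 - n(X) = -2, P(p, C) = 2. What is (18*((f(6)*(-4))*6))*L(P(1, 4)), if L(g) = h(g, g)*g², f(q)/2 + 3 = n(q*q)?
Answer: 0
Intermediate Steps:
n(X) = 4 (n(X) = 2 - 1*(-2) = 2 + 2 = 4)
f(q) = 2 (f(q) = -6 + 2*4 = -6 + 8 = 2)
h(V, s) = -2 + s (h(V, s) = -7 + (s + 5) = -7 + (5 + s) = -2 + s)
L(g) = g²*(-2 + g) (L(g) = (-2 + g)*g² = g²*(-2 + g))
(18*((f(6)*(-4))*6))*L(P(1, 4)) = (18*((2*(-4))*6))*(2²*(-2 + 2)) = (18*(-8*6))*(4*0) = (18*(-48))*0 = -864*0 = 0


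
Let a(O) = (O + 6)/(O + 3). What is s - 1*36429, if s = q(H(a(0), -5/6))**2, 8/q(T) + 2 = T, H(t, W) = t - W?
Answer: -908421/25 ≈ -36337.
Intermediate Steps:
a(O) = (6 + O)/(3 + O)
q(T) = 8/(-2 + T)
s = 2304/25 (s = (8/(-2 + ((6 + 0)/(3 + 0) - (-5)/6)))**2 = (8/(-2 + (6/3 - (-5)/6)))**2 = (8/(-2 + ((1/3)*6 - 1*(-5/6))))**2 = (8/(-2 + (2 + 5/6)))**2 = (8/(-2 + 17/6))**2 = (8/(5/6))**2 = (8*(6/5))**2 = (48/5)**2 = 2304/25 ≈ 92.160)
s - 1*36429 = 2304/25 - 1*36429 = 2304/25 - 36429 = -908421/25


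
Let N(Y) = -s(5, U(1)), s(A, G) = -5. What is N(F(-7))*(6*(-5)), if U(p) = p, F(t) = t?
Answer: -150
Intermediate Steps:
N(Y) = 5 (N(Y) = -1*(-5) = 5)
N(F(-7))*(6*(-5)) = 5*(6*(-5)) = 5*(-30) = -150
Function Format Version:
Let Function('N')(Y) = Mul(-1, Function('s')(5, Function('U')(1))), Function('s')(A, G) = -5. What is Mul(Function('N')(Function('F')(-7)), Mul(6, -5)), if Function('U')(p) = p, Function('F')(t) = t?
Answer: -150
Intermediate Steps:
Function('N')(Y) = 5 (Function('N')(Y) = Mul(-1, -5) = 5)
Mul(Function('N')(Function('F')(-7)), Mul(6, -5)) = Mul(5, Mul(6, -5)) = Mul(5, -30) = -150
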